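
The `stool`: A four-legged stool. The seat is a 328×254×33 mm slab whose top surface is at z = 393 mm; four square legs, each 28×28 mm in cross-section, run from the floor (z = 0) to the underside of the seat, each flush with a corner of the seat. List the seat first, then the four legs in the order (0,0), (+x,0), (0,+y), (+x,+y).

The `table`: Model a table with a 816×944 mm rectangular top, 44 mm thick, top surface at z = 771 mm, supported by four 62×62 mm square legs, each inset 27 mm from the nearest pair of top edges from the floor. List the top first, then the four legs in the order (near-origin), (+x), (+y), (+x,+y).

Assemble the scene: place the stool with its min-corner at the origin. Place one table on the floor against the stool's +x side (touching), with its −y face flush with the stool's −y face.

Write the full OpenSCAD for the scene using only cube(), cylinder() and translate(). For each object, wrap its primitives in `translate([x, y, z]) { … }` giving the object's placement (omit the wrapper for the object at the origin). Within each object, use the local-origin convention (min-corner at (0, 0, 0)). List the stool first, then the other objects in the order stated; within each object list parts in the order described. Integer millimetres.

translate([0, 0, 360]) cube([328, 254, 33]);
cube([28, 28, 360]);
translate([300, 0, 0]) cube([28, 28, 360]);
translate([0, 226, 0]) cube([28, 28, 360]);
translate([300, 226, 0]) cube([28, 28, 360]);
translate([328, 0, 0]) {
  translate([0, 0, 727]) cube([816, 944, 44]);
  translate([27, 27, 0]) cube([62, 62, 727]);
  translate([727, 27, 0]) cube([62, 62, 727]);
  translate([27, 855, 0]) cube([62, 62, 727]);
  translate([727, 855, 0]) cube([62, 62, 727]);
}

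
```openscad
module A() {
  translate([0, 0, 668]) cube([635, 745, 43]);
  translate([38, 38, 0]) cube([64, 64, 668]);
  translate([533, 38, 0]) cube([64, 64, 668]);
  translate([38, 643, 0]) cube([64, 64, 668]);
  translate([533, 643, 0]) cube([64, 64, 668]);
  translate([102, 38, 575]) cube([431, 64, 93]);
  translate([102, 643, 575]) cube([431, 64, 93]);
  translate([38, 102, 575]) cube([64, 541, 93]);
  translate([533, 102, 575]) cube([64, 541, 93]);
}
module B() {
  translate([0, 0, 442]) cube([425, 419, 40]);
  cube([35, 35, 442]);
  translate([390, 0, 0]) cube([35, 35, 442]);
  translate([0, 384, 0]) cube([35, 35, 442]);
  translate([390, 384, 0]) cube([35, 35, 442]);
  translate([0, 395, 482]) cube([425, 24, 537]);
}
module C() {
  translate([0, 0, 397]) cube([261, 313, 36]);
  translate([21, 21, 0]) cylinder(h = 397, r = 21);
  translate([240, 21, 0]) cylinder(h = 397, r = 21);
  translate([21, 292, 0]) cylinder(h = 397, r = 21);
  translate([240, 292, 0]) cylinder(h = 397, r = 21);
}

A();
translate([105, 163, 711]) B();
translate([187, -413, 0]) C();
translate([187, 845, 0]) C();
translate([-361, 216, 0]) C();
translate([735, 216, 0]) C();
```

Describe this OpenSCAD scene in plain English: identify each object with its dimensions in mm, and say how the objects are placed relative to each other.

A is a rectangular dining table. The top is 635×745×43 mm with its upper surface at z = 711 mm. It stands on four 64×64 mm square legs, each inset 38 mm from the nearest pair of top edges, running from the floor to the underside of the top. Four apron rails, 64 mm thick and 93 mm tall, run between adjacent legs with their top edges flush with the underside of the top and their outer faces flush with the legs' outer faces.

B is a chair: 425×419 mm seat, 40 mm thick, top at z = 482 mm, on four 35 mm square corner legs flush with the seat edges. A 24 mm thick backrest slab spans the full seat width, extending 537 mm above the seat top, its back face flush with the seat's +y edge.

C is a four-legged stool. The seat is a 261×313×36 mm slab whose top surface is at z = 433 mm; four round legs, each 42 mm in diameter, run from the floor (z = 0) to the underside of the seat, each leg's axis is inset half a diameter from the nearest pair of seat edges (so the leg's bounding box is flush with the corner).

The chair is on top of the table, centred. Four stools sit around the table at the −y, +y, −x, +x sides.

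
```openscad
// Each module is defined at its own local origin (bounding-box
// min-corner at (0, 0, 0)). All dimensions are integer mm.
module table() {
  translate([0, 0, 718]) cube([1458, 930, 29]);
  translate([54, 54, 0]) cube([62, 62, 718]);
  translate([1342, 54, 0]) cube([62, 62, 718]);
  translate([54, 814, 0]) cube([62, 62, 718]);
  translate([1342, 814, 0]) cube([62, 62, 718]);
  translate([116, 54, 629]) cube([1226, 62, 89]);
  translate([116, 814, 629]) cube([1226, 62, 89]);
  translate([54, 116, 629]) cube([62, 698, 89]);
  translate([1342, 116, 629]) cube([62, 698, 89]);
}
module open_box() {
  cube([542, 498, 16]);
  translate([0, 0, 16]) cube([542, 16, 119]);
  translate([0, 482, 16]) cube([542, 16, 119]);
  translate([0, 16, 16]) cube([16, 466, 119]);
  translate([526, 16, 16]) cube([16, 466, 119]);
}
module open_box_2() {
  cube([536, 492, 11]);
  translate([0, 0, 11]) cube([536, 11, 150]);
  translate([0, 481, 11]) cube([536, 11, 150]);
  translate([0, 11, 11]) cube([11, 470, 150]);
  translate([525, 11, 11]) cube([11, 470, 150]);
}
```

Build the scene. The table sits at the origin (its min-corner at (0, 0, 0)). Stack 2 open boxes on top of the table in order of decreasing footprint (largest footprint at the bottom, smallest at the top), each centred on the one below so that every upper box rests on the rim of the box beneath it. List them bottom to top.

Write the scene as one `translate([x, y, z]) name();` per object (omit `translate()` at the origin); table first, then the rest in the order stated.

table();
translate([458, 216, 747]) open_box();
translate([461, 219, 882]) open_box_2();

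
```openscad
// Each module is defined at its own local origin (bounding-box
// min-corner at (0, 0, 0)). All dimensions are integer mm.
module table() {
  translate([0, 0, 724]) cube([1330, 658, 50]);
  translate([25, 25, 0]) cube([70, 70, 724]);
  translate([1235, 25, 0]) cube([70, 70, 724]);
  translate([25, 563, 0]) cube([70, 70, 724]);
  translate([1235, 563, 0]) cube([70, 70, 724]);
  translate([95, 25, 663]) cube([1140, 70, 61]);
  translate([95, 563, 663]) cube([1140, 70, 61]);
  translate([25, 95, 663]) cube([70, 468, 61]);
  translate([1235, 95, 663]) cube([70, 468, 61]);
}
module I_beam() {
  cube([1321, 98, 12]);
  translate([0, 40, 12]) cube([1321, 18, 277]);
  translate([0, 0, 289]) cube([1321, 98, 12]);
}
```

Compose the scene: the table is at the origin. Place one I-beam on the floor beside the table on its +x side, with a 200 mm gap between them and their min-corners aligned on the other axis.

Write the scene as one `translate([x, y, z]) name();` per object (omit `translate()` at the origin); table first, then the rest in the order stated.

table();
translate([1530, 0, 0]) I_beam();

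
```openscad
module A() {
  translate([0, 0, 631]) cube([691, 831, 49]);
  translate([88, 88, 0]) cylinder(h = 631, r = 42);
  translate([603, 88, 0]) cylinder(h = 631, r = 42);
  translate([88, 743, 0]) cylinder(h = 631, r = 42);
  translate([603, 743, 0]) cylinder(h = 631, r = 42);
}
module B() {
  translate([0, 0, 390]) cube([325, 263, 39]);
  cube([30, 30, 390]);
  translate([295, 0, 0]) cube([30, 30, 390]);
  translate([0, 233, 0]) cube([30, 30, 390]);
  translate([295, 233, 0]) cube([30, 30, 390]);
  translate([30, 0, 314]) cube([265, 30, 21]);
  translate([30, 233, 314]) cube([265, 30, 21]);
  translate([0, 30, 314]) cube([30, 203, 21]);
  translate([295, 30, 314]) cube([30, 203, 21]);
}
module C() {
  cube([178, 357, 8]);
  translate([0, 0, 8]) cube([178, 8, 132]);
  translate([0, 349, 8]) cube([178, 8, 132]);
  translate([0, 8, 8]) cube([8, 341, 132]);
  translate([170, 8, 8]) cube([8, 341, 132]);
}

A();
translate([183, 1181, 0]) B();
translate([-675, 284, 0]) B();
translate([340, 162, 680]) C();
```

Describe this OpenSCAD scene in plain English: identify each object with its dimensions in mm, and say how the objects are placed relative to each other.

A is a table: top 691 mm (x) × 831 mm (y), 49 mm thick, upper face at z = 680 mm, on four round legs of 84 mm diameter, each leg's bounding box inset 46 mm from the nearest pair of top edges, running from z = 0 to the bottom of the top.

B is a four-legged stool. The seat is 325×263 mm, 39 mm thick, top at z = 429 mm. It stands on four square legs, each 30×30 mm in cross-section, from z = 0 to the seat underside, each flush with a corner of the seat. Four stretchers, 30 mm wide and 21 mm tall, connect adjacent legs with their undersides at z = 314 mm, each running between the inner faces of the legs it joins and aligned with the legs' outer faces on the other axis.

C is an open-topped rectangular box: outside dimensions 178×357×140 mm, with a uniform wall and base thickness of 8 mm. The base is a full 178×357 slab on the floor; four walls sit on top of the base. The front and back walls (the −y and +y sides) span the full width; the two side walls fit between them.

Two stools sit around the table at the +y, −x sides. The open box is on top of the table.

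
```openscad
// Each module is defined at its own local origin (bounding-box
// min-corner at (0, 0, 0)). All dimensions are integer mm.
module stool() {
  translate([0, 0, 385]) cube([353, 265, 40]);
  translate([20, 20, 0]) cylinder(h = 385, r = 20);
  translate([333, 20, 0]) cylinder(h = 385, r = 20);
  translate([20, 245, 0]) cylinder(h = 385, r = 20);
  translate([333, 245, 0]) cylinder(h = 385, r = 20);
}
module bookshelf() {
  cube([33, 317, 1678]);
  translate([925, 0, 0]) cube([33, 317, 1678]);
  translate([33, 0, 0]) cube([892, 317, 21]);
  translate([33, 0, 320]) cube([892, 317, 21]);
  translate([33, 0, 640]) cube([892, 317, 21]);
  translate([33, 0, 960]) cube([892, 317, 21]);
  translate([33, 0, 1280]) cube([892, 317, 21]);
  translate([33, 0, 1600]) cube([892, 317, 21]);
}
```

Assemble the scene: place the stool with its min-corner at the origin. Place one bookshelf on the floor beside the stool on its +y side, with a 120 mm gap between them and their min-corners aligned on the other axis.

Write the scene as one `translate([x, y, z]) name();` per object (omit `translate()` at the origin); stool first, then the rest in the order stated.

stool();
translate([0, 385, 0]) bookshelf();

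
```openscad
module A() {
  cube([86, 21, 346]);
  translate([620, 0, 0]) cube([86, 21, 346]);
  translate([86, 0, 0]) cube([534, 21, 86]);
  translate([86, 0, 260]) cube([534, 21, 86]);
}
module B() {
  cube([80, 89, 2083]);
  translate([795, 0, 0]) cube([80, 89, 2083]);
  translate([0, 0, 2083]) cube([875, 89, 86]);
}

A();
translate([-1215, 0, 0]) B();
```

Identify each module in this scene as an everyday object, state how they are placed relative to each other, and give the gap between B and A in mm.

A is a picture frame. B is a door frame. The door frame is on the floor beside the picture frame on its −x side. The gap between the door frame and the picture frame is 340 mm.

The door frame's nearest face is 340 mm from the picture frame's −x face.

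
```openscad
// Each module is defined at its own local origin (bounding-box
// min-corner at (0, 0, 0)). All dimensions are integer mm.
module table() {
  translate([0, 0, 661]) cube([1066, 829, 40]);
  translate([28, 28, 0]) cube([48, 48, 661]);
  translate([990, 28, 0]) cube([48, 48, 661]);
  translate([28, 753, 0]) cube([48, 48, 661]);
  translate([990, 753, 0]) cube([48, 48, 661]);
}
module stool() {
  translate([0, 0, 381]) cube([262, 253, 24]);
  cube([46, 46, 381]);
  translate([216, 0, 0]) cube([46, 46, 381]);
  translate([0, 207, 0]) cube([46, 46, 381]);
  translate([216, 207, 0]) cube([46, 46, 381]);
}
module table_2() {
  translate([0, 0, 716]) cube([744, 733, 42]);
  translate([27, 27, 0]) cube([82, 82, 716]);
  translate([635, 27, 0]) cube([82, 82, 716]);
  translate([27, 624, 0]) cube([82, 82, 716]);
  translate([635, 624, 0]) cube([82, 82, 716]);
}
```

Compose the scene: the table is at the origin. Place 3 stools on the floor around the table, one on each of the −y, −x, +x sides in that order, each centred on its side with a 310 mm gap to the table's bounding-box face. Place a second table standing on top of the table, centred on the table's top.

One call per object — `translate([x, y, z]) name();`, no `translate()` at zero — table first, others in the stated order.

table();
translate([402, -563, 0]) stool();
translate([-572, 288, 0]) stool();
translate([1376, 288, 0]) stool();
translate([161, 48, 701]) table_2();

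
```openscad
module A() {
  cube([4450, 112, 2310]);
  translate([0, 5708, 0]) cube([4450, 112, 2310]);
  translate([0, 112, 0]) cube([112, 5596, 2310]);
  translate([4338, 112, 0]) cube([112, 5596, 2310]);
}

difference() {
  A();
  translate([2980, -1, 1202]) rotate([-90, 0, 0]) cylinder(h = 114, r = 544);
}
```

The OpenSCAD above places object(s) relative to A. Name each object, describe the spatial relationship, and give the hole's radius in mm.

A is a house frame. The house frame has a circular hole through its front wall. The hole's radius is 544 mm.

The subtracted cylinder has r = 544 mm.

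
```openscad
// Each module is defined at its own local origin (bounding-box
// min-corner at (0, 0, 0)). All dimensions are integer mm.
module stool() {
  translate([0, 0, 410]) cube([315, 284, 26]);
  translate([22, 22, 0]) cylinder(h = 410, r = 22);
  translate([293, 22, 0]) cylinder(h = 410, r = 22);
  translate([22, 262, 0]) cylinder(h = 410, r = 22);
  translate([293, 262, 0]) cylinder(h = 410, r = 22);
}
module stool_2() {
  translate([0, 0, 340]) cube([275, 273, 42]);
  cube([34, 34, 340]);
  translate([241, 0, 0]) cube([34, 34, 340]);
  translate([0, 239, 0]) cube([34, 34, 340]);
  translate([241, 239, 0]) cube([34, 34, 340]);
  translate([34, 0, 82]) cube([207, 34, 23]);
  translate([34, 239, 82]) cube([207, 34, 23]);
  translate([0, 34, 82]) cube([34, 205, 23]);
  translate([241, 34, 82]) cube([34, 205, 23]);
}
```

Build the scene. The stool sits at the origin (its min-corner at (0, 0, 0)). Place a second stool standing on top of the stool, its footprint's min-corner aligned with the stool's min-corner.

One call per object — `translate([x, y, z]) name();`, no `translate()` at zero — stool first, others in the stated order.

stool();
translate([0, 0, 436]) stool_2();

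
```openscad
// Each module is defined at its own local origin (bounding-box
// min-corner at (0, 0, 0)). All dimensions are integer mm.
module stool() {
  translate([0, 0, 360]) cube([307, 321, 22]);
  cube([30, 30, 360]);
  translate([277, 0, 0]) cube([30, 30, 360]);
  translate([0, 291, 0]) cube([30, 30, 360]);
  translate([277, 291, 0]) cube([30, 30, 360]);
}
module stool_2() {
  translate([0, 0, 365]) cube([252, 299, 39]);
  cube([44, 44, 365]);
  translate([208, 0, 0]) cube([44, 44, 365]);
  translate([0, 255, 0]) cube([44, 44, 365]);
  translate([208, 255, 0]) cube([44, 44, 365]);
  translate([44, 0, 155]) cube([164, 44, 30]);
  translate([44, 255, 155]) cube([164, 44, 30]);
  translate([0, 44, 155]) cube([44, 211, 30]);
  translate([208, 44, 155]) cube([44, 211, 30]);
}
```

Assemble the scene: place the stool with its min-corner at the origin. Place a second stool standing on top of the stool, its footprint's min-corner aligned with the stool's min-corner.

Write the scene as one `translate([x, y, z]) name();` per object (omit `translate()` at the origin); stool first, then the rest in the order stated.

stool();
translate([0, 0, 382]) stool_2();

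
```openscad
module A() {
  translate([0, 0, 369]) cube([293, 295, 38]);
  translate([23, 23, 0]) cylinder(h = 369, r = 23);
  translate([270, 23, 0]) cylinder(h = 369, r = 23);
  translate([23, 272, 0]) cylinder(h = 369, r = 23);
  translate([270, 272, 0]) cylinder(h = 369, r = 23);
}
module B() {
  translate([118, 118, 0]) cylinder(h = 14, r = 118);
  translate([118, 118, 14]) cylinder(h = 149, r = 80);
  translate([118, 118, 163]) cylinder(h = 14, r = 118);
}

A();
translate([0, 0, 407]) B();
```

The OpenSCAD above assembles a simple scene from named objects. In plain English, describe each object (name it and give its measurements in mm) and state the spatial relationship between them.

A is a four-legged stool. The seat is 293×295 mm, 38 mm thick, top at z = 407 mm. It stands on four round legs, each 46 mm in diameter, from z = 0 to the seat underside, each leg's axis is inset half a diameter from the nearest pair of seat edges (so the leg's bounding box is flush with the corner).

B is a spool: two coaxial disc flanges of radius 118 mm and thickness 14 mm, joined by a core cylinder of radius 80 mm and height 149 mm. The lower flange rests on z = 0 and the three cylinders share a vertical axis.

The spool is on top of the stool.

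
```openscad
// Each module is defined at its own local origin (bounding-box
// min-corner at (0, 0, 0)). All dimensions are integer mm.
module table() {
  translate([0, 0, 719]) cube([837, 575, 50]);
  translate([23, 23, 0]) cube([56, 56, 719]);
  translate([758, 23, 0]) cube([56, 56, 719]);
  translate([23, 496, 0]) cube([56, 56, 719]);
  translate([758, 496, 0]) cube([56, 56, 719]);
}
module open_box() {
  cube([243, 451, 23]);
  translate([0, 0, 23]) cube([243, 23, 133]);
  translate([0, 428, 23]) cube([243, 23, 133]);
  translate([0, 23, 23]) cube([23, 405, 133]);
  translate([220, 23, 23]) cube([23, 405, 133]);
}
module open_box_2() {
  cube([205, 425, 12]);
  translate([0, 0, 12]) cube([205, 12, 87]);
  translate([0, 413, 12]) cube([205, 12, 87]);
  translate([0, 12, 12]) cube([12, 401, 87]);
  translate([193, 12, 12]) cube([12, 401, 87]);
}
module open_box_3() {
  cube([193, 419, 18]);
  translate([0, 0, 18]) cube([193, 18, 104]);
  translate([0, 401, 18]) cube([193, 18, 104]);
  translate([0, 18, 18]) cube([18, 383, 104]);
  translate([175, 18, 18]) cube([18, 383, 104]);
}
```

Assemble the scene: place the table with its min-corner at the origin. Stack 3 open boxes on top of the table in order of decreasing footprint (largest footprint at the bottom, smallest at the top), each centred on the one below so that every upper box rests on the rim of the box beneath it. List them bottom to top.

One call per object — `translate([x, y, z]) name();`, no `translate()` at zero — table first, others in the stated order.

table();
translate([297, 62, 769]) open_box();
translate([316, 75, 925]) open_box_2();
translate([322, 78, 1024]) open_box_3();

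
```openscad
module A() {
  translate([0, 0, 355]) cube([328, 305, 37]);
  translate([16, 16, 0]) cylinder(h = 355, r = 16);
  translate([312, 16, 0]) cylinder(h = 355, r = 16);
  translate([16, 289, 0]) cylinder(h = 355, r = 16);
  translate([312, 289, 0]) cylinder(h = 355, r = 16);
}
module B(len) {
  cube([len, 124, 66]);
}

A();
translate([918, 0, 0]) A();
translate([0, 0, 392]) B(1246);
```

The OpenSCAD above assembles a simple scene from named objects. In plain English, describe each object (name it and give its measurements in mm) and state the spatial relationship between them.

A is a four-legged stool. The seat is a 328×305×37 mm slab whose top surface is at z = 392 mm; four round legs, each 32 mm in diameter, run from the floor (z = 0) to the underside of the seat, each leg's axis is inset half a diameter from the nearest pair of seat edges (so the leg's bounding box is flush with the corner).

B is a rectangular beam 1246 mm long (x), 124 mm deep (y), 66 mm thick (z).

The beam spans the tops of two stools placed 590 mm apart, resting at z = 392 mm.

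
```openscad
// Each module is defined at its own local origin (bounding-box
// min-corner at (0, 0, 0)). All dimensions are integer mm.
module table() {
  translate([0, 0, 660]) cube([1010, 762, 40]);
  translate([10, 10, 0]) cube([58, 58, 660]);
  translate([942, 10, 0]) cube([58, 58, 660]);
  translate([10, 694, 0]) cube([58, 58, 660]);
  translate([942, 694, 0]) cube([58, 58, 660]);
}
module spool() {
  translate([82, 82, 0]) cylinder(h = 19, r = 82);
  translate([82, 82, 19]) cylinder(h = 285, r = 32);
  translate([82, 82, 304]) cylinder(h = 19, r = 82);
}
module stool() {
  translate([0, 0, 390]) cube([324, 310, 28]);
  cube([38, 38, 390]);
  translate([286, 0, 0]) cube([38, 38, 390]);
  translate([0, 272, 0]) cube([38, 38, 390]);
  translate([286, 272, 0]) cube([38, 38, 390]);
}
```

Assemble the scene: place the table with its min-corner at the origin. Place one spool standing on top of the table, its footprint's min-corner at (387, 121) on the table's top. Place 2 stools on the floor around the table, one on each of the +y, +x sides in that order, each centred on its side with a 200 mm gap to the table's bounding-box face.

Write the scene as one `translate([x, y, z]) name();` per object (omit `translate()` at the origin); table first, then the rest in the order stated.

table();
translate([387, 121, 700]) spool();
translate([343, 962, 0]) stool();
translate([1210, 226, 0]) stool();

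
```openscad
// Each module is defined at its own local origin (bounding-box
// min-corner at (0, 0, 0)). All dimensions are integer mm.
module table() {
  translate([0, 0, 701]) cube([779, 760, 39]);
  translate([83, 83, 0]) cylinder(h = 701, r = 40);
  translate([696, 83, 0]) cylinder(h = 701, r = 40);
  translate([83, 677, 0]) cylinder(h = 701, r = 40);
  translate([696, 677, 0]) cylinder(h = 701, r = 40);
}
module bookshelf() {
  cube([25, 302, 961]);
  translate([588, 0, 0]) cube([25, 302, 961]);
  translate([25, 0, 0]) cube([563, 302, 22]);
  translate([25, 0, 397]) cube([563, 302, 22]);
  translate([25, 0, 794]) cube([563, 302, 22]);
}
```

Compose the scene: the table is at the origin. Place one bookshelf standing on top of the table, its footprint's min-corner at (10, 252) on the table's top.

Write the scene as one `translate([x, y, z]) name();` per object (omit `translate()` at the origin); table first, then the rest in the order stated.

table();
translate([10, 252, 740]) bookshelf();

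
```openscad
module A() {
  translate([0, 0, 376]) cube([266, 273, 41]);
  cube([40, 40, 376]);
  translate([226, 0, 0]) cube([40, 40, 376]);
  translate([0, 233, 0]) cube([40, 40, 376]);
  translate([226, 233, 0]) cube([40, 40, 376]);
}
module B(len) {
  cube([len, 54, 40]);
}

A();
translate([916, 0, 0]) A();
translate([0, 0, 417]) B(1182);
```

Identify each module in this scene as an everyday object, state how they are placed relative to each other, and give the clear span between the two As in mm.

A is a stool. B is a beam. A beam spans the tops of two stools. The clear span between the two stools is 650 mm.

Second stool starts at x = 916; first ends at x = 266; clear span = 916 − 266 = 650 mm.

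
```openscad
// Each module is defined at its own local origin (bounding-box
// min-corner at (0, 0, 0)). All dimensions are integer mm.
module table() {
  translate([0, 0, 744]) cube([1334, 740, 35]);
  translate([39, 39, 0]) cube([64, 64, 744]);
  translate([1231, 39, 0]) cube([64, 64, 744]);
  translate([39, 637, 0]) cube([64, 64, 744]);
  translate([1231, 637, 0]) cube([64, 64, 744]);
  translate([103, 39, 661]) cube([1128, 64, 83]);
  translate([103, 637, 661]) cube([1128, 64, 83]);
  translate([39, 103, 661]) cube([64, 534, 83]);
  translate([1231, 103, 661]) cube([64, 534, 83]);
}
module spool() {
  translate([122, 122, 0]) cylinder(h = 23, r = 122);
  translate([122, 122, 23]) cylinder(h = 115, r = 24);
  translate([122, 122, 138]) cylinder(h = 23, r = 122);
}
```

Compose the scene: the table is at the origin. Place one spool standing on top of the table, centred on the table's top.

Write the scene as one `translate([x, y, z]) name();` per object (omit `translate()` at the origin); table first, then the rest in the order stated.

table();
translate([545, 248, 779]) spool();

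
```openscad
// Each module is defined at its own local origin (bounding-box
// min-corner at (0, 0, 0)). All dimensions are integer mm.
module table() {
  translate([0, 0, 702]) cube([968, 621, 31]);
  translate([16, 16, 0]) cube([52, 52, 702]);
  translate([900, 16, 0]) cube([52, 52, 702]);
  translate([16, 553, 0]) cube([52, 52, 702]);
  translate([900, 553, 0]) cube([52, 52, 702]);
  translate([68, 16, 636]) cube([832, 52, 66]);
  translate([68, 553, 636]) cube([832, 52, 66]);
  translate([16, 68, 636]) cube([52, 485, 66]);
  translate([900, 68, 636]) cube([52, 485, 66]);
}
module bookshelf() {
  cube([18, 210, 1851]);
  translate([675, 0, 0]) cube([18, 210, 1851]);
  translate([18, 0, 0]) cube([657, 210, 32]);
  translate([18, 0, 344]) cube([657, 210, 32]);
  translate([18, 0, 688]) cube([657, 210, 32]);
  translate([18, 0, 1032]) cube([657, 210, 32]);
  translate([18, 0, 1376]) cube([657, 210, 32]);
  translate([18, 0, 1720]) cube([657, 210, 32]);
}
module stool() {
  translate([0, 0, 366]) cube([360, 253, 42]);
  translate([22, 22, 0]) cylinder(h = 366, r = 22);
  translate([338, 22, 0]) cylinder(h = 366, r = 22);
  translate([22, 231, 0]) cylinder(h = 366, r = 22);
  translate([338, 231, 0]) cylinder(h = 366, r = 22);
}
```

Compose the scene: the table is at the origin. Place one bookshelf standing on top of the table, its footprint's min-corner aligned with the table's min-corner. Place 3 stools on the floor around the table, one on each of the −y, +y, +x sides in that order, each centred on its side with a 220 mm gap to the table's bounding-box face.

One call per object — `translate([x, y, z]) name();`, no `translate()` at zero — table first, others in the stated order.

table();
translate([0, 0, 733]) bookshelf();
translate([304, -473, 0]) stool();
translate([304, 841, 0]) stool();
translate([1188, 184, 0]) stool();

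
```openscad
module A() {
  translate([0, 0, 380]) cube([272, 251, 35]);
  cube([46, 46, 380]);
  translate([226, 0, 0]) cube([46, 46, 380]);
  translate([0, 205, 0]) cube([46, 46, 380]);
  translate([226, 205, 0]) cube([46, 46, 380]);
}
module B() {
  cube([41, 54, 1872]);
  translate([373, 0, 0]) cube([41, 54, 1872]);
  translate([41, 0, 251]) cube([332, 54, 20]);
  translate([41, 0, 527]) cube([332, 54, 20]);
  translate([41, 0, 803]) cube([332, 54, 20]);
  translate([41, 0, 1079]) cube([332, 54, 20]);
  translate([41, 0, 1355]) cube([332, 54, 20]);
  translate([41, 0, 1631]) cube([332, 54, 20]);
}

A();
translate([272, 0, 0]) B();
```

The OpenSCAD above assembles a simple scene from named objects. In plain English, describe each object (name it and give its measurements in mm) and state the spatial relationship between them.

A is a simple wooden stool: a rectangular seat 272 mm (x) by 251 mm (y), 35 mm thick, top face at z = 415 mm, on four square legs, each 46×46 mm in cross-section. The legs rest on z = 0, each flush with a corner of the seat.

B is a straight ladder. Two 41×54 mm vertical rails, 1872 mm tall, stand 414 mm apart (outside-to-outside) with their front faces coplanar on the −y side. 6 rungs, each 54 mm deep and 20 mm tall, span between the inner faces of the rails, front faces flush with the rails. The lowest rung's underside is at z = 251 mm and rungs are spaced 276 mm apart (underside to underside).

The ladder is against the stool's +x side, with their −y faces flush.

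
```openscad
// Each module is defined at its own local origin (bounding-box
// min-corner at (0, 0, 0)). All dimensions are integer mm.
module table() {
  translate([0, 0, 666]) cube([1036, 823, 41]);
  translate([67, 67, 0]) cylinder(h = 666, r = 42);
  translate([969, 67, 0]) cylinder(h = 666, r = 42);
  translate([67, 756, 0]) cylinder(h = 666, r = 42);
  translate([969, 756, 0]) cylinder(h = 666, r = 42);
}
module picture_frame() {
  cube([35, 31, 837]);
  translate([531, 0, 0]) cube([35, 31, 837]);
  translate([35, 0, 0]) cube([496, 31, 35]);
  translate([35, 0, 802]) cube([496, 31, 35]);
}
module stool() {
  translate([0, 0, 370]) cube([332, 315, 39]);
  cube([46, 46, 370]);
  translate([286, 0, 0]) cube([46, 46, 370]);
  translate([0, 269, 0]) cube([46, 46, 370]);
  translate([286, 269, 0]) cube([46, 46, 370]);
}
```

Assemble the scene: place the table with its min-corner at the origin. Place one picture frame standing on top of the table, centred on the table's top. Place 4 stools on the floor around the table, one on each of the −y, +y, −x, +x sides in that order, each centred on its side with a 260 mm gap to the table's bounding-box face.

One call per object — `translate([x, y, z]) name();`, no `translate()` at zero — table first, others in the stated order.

table();
translate([235, 396, 707]) picture_frame();
translate([352, -575, 0]) stool();
translate([352, 1083, 0]) stool();
translate([-592, 254, 0]) stool();
translate([1296, 254, 0]) stool();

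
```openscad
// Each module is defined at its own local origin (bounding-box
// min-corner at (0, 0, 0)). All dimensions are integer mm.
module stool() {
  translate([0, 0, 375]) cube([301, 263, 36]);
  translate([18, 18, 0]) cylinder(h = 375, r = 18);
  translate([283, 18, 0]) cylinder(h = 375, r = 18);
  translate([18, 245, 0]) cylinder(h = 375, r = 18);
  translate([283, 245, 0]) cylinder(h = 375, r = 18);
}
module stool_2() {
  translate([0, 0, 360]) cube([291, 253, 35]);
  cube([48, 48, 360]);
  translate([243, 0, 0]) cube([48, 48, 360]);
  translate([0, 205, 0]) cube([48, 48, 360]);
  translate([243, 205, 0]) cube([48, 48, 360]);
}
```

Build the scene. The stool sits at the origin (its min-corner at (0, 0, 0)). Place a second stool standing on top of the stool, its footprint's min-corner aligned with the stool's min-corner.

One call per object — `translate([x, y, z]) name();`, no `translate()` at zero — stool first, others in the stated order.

stool();
translate([0, 0, 411]) stool_2();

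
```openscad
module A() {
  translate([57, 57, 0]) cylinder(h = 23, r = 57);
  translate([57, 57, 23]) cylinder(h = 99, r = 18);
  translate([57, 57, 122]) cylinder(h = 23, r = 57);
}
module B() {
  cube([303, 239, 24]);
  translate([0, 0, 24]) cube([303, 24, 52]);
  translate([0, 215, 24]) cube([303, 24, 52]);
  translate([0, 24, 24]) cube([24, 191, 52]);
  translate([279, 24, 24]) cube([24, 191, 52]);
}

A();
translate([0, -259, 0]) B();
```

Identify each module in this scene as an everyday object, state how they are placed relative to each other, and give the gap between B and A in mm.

The open box's nearest face is 20 mm from the spool's −y face.

A is a spool. B is an open box. The open box is on the floor beside the spool on its −y side. The gap between the open box and the spool is 20 mm.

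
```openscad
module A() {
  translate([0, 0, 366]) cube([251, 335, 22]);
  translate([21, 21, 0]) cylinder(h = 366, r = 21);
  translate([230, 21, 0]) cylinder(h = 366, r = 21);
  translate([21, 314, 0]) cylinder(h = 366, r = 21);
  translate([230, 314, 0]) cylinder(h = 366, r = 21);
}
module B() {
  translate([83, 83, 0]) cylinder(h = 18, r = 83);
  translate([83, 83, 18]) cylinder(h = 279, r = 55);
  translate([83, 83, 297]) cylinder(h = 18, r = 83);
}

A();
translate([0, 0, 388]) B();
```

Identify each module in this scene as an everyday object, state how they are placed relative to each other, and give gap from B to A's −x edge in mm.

A is a stool. B is a spool. The spool is on top of the stool. The gap from the spool to the stool's −x edge is 0 mm.

The spool's min-x is at 0; the stool's min-x is 0; gap = 0 mm.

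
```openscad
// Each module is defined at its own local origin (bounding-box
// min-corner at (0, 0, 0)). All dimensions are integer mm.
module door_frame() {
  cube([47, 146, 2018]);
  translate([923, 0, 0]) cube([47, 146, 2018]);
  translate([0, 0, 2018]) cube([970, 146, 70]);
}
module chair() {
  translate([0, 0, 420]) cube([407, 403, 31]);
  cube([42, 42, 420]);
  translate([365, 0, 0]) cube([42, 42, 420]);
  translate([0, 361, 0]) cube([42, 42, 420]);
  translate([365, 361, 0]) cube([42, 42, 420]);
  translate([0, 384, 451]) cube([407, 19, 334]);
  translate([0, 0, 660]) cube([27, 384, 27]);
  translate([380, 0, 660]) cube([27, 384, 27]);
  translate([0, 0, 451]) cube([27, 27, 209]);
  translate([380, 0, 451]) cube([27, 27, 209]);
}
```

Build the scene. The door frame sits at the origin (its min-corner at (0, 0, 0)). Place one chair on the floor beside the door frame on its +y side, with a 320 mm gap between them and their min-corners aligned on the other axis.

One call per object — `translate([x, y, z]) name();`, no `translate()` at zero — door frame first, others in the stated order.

door_frame();
translate([0, 466, 0]) chair();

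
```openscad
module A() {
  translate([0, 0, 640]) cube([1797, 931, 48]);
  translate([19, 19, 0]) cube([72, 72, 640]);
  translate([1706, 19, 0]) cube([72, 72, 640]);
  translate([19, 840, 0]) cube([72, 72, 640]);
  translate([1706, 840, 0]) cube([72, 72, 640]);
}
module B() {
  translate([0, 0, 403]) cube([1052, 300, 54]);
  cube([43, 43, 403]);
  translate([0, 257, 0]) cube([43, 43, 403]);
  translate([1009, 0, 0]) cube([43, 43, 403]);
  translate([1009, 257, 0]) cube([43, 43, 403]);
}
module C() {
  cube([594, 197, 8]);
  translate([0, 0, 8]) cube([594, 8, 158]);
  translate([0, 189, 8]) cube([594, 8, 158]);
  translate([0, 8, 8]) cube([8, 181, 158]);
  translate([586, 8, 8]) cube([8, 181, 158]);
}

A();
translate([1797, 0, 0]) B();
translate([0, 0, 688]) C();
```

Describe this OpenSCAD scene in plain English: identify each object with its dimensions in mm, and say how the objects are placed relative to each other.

A is a table: top 1797 mm (x) × 931 mm (y), 48 mm thick, upper face at z = 688 mm, on four 72×72 mm square legs, each inset 19 mm from the nearest pair of top edges, running from z = 0 to the bottom of the top.

B is a bench: a 1052×300 mm seat slab, 54 mm thick, top at z = 457 mm, on four 43×43 mm square legs flush with the seat corners and standing on z = 0.

C is an open storage box with external size 594×197×166 mm and wall thickness 8 mm (the base is also 8 mm thick). The base covers the whole footprint; the four walls stand on the base, with the y-facing walls full-width and the x-facing walls fitting between their inner faces.

The bench is against the table's +x side, with their −y faces flush. The open box is on top of the table.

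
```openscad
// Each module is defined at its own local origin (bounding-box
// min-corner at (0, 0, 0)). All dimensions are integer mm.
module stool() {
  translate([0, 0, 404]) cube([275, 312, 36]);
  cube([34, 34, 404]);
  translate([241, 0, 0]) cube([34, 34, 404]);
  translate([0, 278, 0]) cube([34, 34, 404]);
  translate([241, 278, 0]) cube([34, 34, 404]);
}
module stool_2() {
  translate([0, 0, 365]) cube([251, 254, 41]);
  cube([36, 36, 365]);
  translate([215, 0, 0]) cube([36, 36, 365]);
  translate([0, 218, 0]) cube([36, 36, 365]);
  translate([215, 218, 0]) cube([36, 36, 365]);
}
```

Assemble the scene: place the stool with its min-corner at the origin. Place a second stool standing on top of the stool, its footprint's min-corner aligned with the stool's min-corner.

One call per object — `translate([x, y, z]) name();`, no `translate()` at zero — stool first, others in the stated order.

stool();
translate([0, 0, 440]) stool_2();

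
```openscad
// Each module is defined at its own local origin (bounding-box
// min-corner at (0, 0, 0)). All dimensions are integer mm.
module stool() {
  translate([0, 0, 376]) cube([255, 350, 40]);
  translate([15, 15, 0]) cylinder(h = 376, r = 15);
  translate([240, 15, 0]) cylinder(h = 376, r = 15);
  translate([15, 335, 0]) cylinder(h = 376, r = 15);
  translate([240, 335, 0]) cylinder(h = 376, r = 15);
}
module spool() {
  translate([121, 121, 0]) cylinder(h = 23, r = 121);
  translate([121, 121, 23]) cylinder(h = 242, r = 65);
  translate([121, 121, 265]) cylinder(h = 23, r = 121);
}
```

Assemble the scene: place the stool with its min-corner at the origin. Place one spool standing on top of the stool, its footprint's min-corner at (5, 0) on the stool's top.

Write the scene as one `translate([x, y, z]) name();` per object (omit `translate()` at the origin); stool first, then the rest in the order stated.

stool();
translate([5, 0, 416]) spool();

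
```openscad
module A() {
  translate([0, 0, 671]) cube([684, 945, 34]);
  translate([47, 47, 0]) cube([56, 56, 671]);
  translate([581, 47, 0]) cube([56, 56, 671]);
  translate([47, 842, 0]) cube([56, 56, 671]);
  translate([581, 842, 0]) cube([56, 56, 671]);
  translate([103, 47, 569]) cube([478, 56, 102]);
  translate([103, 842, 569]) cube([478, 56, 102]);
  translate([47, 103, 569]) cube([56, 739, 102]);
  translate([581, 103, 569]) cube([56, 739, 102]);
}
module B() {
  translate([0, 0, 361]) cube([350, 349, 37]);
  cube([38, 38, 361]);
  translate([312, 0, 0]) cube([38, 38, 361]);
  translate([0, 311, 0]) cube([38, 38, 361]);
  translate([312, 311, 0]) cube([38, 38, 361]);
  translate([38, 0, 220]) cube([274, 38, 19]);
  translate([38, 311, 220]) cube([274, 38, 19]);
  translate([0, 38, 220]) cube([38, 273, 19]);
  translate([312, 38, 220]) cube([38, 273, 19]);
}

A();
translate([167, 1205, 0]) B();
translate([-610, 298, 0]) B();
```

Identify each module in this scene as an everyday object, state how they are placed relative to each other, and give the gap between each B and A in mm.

A is a table. B is a stool. Two stools sit around the table at the +y, −x sides. The gap between each stool and the table is 260 mm.

Each stool's nearest face is 260 mm from the table's bounding box.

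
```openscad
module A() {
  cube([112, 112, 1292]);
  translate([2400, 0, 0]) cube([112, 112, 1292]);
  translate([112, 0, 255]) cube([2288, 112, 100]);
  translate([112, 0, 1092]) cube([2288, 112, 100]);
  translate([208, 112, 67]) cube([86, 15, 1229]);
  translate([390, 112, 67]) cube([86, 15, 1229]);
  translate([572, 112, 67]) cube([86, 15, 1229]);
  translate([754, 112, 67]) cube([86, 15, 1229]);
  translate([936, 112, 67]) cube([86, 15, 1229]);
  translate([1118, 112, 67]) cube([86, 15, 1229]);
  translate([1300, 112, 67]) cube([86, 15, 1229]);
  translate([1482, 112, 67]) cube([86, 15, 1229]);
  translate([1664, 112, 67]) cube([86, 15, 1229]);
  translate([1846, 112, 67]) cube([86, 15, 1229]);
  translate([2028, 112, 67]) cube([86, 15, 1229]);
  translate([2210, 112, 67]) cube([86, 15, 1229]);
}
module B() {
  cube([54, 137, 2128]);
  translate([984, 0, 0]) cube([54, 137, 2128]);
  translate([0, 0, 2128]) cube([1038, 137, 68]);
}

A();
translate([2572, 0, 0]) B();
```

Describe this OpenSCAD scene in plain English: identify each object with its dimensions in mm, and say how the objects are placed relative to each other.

A is a fence section. Two 112×112 mm posts, 1292 mm tall, stand on the floor with a clear span of 2288 mm between their inner faces. Two horizontal rails of 112×100 mm section span the gap between the posts with their undersides at z = 255 mm and z = 1092 mm, flush with the posts' −y face. 12 pickets, each 86 mm wide, 15 mm thick and 1229 mm tall, are fixed to the +y face of the rails with their bottoms at z = 67 mm, evenly spaced across the span with equal gaps (rounded down to the nearest mm) at the −x end and between each pair — any rounding remainder accumulates at the +x end.

B is a door frame. The clear opening is 930 mm wide and 2128 mm high. Two 54 mm wide jambs, 137 mm deep, stand either side of the opening from the floor to the top of the opening. A 68 mm thick head sits across the top of both jambs, spanning the full outside width of the frame.

The door frame is on the floor beside the fence section on its +x side.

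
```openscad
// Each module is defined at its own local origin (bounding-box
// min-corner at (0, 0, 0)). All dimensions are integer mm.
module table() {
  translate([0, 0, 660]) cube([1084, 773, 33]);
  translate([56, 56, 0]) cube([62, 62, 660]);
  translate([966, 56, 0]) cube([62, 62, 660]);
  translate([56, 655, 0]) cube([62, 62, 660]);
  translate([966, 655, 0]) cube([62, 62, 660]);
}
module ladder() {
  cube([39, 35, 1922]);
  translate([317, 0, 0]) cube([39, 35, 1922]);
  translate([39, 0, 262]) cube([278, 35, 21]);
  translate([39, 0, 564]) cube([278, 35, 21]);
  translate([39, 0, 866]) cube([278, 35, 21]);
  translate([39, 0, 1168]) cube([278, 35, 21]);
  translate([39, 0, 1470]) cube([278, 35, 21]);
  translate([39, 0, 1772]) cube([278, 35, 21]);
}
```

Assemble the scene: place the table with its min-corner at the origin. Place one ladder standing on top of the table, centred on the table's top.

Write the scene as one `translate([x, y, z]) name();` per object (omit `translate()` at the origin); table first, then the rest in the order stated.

table();
translate([364, 369, 693]) ladder();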